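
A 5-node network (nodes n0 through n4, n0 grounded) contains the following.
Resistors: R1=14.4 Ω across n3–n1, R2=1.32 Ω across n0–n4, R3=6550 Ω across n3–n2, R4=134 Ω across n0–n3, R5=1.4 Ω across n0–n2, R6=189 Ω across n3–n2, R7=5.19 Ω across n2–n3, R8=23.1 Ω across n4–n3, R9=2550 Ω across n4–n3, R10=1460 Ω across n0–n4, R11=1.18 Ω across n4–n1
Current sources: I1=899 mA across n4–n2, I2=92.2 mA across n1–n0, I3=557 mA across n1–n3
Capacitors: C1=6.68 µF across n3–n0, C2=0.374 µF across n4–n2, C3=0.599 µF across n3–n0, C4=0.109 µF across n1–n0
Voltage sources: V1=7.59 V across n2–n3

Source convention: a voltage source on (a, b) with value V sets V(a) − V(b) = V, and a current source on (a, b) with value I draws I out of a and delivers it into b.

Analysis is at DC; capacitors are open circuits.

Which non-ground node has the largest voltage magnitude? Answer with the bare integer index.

Element admittances at DC:
  Y(R1) = 0.06944 S between n3,n1
  Y(R2) = 0.7576 S between n0,n4
  I1: injects 0.899 A into n2 (from n4)
  Y(R3) = 0.0001527 S between n3,n2
  Y(R4) = 0.007463 S between n0,n3
  Y(C1) = 0.000 S between n3,n0
  Y(R5) = 0.7143 S between n0,n2
  Y(R6) = 0.005291 S between n3,n2
  Y(C2) = 0.000 S between n4,n2
  Y(R7) = 0.1927 S between n2,n3
  Y(R8) = 0.04329 S between n4,n3
  I2: injects 0.0922 A into n0 (from n1)
  Y(C3) = 0.000 S between n3,n0
  Y(R9) = 0.0003922 S between n4,n3
  I3: injects 0.557 A into n3 (from n1)
  Y(R10) = 0.0006849 S between n0,n4
  Y(R11) = 0.8475 S between n4,n1
  Y(C4) = 0.000 S between n1,n0
  V1: constraint V(n2)−V(n3) = 7.59
Assemble and solve the 5×5 MNA system:
  V(n1)=-3.290  V(n2)=2.443  V(n3)=-5.147  V(n4)=-2.372
  i(V1)=-2.349

3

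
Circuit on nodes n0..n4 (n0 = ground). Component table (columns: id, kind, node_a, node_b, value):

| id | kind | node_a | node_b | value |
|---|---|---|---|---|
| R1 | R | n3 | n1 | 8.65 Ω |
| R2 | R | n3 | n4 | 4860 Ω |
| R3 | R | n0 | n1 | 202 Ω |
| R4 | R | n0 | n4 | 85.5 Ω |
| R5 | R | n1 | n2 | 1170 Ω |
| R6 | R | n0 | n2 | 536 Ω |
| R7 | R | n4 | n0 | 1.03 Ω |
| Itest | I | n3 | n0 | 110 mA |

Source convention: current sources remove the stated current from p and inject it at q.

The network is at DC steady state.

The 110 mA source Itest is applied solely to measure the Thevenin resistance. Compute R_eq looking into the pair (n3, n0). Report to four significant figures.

MNA unknowns: 4 node voltages V₁..V_4
R1: Y=0.1156 on G[3,1]
R2: Y=0.0002058 on G[3,4]
R3: Y=0.004950 on G[0,1]
R4: Y=0.01170 on G[0,4]
R5: Y=0.0008547 on G[1,2]
R6: Y=0.001866 on G[0,2]
R7: Y=0.9709 on G[4,0]
Itest: z[3]−=0.11, z[0]+=0.11
solve → V1=-19.12, V2=-6.008, V3=-20.04, V4=-0.004195

R_eq = 182.2 Ω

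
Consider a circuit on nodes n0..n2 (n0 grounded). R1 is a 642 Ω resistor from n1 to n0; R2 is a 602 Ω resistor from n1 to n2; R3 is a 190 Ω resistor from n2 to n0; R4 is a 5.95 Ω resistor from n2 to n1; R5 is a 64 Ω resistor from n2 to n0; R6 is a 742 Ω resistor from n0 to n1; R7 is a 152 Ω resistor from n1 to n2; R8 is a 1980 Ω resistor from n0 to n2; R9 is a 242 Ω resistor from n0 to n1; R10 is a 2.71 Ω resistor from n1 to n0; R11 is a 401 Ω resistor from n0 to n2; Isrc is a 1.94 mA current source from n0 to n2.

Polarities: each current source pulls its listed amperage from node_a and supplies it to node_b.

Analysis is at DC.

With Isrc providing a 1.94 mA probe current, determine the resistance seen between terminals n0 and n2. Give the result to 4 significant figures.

Apply KCL at each of the 2 non-ground nodes and solve the resulting linear system.
Node n1: branches {R1, R2, R4, R6, R7, R9, R10} → V_1 = 0.004303
Node n2: branches {R2, R3, R4, R5, R7, R8, R11, Isrc} → V_2 = 0.01348

R_eq = 6.948 Ω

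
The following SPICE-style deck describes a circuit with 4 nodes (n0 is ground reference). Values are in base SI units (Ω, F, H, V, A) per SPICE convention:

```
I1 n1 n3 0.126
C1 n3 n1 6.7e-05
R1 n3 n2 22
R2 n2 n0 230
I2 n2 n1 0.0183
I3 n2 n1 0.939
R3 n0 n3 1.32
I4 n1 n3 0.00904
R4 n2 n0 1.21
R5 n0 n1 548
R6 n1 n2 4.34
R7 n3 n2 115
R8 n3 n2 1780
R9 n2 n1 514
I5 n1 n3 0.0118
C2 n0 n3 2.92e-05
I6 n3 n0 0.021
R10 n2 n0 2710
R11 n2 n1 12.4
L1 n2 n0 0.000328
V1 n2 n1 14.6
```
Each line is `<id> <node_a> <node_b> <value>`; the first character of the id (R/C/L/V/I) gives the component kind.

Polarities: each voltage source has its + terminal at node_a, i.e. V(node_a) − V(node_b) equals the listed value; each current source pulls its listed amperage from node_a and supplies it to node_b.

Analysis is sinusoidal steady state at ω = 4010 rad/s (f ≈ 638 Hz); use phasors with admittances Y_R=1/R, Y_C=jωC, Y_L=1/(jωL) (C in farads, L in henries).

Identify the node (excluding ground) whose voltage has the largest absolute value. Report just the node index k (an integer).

1

Apply KCL at each of the 3 non-ground nodes and solve the resulting linear system.
Node n1: branches {I1, C1, I2, I3, I4, R5, R6, R9, I5, R11, V1} → V_1 = -15.42+2.947j
Node n2: branches {R1, R2, I2, I3, R4, R6, R7, R8, R9, R10, R11, L1, V1} → V_2 = -0.8209+2.947j
Node n3: branches {I1, C1, R1, R3, I4, R7, R8, I5, C2, I6} → V_3 = -2.614-3.661j
Source currents: i(V1)=-7.184-3.436j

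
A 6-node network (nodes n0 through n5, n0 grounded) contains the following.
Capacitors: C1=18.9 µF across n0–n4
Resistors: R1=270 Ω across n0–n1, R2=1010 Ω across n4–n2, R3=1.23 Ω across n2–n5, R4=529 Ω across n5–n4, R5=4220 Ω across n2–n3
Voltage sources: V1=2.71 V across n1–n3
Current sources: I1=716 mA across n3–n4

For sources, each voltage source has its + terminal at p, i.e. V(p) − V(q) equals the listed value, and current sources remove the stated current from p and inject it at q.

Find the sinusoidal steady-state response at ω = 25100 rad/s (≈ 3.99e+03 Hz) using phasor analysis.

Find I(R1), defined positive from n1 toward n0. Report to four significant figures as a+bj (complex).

Element admittances at ω=25100 rad/s:
  Y(C1) = 0.000+0.4744j S between n0,n4
  Y(R1) = 0.003704+0.000j S between n0,n1
  Y(R2) = 0.0009901+0.000j S between n4,n2
  Y(R3) = 0.8130+0.000j S between n2,n5
  Y(R4) = 0.001890+0.000j S between n5,n4
  Y(R5) = 0.0002370+0.000j S between n2,n3
  V1: constraint V(n1)−V(n3) = 2.71
  I1: injects 0.716 A into n4 (from n3)
Assemble and solve the 6×6 MNA system:
  V(n1)=-182.4-0.07947j  V(n2)=-14.09-1.322j  V(n3)=-185.1-0.07947j  V(n4)=0.0006204-1.424j  V(n5)=-14.06-1.322j
  i(V1)=0.6755+0.0002943j

-0.6755-0.0002943j A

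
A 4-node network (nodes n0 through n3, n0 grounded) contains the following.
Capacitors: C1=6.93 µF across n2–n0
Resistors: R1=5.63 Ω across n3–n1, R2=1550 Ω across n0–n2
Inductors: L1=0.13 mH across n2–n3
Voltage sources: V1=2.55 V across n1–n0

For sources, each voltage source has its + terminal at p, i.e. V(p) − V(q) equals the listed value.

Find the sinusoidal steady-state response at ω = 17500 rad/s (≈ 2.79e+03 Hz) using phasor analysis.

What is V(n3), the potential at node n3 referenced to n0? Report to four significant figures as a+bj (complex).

MNA unknowns: 3 node voltages V₁..V_3 plus 1 source current (V1)
C1: Y=0.000+0.1213j on G[2,0]
R1: Y=0.1776+0.000j on G[3,1]
R2: Y=0.0006452+0.000j on G[0,2]
L1: Y=0.000-0.4396j on G[2,3]
V1: row V1−V0=2.55, i_V1 at 1,0
solve → V1=2.550+0.000j, V2=1.860-1.749j, V3=1.349-1.264j
aux → i_V1=-0.2133-0.2244j

1.349-1.264j V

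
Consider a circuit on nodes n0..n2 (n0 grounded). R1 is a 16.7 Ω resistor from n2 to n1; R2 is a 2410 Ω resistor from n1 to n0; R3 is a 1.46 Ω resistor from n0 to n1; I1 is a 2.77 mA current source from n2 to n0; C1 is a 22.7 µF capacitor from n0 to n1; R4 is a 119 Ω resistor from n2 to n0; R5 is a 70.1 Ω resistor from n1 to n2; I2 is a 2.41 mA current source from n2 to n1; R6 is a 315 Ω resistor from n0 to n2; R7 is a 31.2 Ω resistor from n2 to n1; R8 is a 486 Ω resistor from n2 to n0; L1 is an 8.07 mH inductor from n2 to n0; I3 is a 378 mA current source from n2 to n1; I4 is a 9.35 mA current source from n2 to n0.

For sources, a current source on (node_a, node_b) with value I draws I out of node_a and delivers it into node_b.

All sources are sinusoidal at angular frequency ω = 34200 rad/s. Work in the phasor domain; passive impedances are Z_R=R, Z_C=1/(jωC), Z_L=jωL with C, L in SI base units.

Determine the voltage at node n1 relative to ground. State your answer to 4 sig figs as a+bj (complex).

Apply KCL at each of the 2 non-ground nodes and solve the resulting linear system.
Node n1: branches {R1, R2, R3, C1, R5, I2, R7, I3} → V_1 = 0.01364-0.03019j
Node n2: branches {R1, I1, R4, R5, I2, R6, R7, R8, L1, I3, I4} → V_2 = -3.260-0.1253j

0.01364-0.03019j V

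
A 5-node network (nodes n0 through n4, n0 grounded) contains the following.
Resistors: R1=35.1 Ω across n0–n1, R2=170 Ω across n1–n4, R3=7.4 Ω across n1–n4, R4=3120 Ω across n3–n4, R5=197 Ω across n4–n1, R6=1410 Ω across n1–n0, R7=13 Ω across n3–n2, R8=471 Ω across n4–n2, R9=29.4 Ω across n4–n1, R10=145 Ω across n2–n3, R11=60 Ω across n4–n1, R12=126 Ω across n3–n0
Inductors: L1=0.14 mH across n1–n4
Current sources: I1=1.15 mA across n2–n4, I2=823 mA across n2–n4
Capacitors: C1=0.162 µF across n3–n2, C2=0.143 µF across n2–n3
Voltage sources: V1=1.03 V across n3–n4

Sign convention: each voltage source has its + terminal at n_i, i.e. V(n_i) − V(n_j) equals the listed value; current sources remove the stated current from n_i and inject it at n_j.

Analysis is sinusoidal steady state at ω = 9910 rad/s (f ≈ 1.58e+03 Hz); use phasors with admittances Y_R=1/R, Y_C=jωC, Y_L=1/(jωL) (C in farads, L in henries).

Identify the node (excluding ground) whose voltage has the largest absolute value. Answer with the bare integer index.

2

Element admittances at ω=9910 rad/s:
  Y(R1) = 0.02849+0.000j S between n0,n1
  Y(L1) = 0.000-0.7208j S between n1,n4
  Y(R2) = 0.005882+0.000j S between n1,n4
  Y(R3) = 0.1351+0.000j S between n1,n4
  Y(R4) = 0.0003205+0.000j S between n3,n4
  Y(R5) = 0.005076+0.000j S between n4,n1
  Y(R6) = 0.0007092+0.000j S between n1,n0
  Y(R7) = 0.07692+0.000j S between n3,n2
  I1: injects 0.00115 A into n4 (from n2)
  I2: injects 0.823 A into n4 (from n2)
  Y(R8) = 0.002123+0.000j S between n4,n2
  Y(R9) = 0.03401+0.000j S between n4,n1
  Y(R10) = 0.006897+0.000j S between n2,n3
  Y(R11) = 0.01667+0.000j S between n4,n1
  Y(R12) = 0.007937+0.000j S between n3,n0
  Y(C1) = 0.000+0.001605j S between n3,n2
  Y(C2) = 0.000+0.001417j S between n2,n3
  V1: constraint V(n3)−V(n4) = 1.03
Assemble and solve the 5×5 MNA system:
  V(n1)=-0.2196+0.001766j  V(n2)=-8.795+0.3312j  V(n3)=0.8080-0.006496j  V(n4)=-0.2220-0.006496j
  i(V1)=-0.8127-0.0006655j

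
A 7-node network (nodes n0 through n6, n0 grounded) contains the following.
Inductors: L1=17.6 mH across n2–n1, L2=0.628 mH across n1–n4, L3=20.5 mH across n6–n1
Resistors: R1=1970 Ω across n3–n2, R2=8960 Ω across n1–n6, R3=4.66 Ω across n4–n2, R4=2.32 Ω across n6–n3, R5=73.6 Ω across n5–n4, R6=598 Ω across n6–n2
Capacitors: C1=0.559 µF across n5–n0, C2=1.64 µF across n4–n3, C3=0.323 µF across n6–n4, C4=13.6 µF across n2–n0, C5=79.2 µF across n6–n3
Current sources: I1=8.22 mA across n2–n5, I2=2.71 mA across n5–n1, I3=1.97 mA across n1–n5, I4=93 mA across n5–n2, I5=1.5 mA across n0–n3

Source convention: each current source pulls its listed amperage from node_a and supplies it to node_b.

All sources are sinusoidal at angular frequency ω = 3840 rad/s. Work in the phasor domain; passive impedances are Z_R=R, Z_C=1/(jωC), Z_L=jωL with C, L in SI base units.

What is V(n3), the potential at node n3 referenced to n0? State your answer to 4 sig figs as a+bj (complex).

Element admittances at ω=3840 rad/s:
  Y(L1) = 0.000-0.01480j S between n2,n1
  Y(L2) = 0.000-0.4147j S between n1,n4
  Y(R1) = 0.0005076+0.000j S between n3,n2
  Y(C1) = 0.000+0.002147j S between n5,n0
  Y(R2) = 0.0001116+0.000j S between n1,n6
  Y(R3) = 0.2146+0.000j S between n4,n2
  I1: injects 0.00822 A into n5 (from n2)
  Y(L3) = 0.000-0.01270j S between n6,n1
  Y(C2) = 0.000+0.006298j S between n4,n3
  Y(C3) = 0.000+0.001240j S between n6,n4
  I2: injects 0.00271 A into n1 (from n5)
  I3: injects 0.00197 A into n5 (from n1)
  Y(R4) = 0.4310+0.000j S between n6,n3
  Y(C4) = 0.000+0.05222j S between n2,n0
  Y(R5) = 0.01359+0.000j S between n5,n4
  Y(C5) = 0.000+0.3041j S between n6,n3
  I4: injects 0.093 A into n2 (from n5)
  Y(R6) = 0.001672+0.000j S between n6,n2
  I5: injects 0.0015 A into n3 (from n0)
Assemble and solve the 6×6 MNA system:
  V(n1)=-0.1033-0.02310j  V(n2)=0.2575-0.06800j  V(n3)=0.1106+0.3273j  V(n4)=-0.1226-0.03428j  V(n5)=-6.266+0.9556j  V(n6)=0.1065+0.3341j

0.1106+0.3273j V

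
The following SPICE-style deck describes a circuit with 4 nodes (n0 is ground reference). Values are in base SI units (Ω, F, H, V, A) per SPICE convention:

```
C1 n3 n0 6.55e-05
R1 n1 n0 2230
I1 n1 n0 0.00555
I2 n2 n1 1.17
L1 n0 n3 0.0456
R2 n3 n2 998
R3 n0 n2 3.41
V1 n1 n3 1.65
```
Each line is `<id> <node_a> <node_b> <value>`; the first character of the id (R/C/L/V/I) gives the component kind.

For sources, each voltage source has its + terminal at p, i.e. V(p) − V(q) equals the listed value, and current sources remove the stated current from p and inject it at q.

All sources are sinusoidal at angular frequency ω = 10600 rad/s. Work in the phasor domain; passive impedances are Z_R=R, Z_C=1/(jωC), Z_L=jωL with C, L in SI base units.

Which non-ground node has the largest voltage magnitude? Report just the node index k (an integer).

2

Element admittances at ω=10600 rad/s:
  Y(C1) = 0.000+0.6943j S between n3,n0
  Y(R1) = 0.0004484+0.000j S between n1,n0
  I1: injects 0.00555 A into n0 (from n1)
  I2: injects 1.17 A into n1 (from n2)
  Y(L1) = 0.000-0.002069j S between n0,n3
  Y(R2) = 0.001002+0.000j S between n3,n2
  Y(R3) = 0.2933+0.000j S between n0,n2
  V1: constraint V(n1)−V(n3) = 1.65
Assemble and solve the 4×4 MNA system:
  V(n1)=1.654-1.675j  V(n2)=-3.976-0.005705j  V(n3)=0.003502-1.675j
  i(V1)=1.164+0.0007513j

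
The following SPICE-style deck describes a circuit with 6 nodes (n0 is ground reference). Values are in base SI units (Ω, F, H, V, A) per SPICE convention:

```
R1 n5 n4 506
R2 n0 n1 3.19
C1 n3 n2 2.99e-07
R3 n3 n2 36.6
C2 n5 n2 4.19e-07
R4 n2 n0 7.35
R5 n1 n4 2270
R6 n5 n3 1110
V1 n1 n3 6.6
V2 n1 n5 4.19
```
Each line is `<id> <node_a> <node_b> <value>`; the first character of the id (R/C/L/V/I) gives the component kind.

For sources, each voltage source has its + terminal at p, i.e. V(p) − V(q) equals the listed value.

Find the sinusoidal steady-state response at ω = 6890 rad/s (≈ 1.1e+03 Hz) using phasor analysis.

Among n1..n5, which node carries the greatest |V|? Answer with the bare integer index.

3

Apply KCL at each of the 5 non-ground nodes and solve the resulting linear system.
Node n1: branches {R2, R5, V1, V2} → V_1 = 0.4485+0.04548j
Node n2: branches {C1, R3, C2, R4} → V_2 = -1.033-0.1048j
Node n3: branches {C1, R3, R6, V1} → V_3 = -6.152+0.04548j
Node n4: branches {R1, R5} → V_4 = -2.978+0.04548j
Node n5: branches {R1, C2, R6, V2} → V_5 = -3.742+0.04548j
Source currents: i(V1)=-0.1423-0.006438j, i(V2)=0.0002280-0.007818j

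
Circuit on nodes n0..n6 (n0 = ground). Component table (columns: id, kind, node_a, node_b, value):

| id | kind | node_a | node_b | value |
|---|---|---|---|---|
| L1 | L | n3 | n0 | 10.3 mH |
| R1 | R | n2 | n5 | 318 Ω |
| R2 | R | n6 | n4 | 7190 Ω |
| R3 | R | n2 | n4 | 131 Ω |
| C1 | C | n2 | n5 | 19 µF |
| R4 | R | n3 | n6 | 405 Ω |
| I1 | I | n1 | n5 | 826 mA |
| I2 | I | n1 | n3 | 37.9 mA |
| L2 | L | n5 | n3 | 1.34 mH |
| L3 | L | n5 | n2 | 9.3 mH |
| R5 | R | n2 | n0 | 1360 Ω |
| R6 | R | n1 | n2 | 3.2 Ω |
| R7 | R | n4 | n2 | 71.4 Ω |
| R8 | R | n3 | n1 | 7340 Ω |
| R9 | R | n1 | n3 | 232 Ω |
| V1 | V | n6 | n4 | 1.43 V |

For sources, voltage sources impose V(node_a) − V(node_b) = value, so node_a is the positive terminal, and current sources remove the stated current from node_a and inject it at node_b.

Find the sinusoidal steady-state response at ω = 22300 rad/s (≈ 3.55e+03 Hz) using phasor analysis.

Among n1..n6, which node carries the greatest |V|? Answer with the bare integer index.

Element admittances at ω=22300 rad/s:
  Y(L1) = 0.000-0.004354j S between n3,n0
  Y(R1) = 0.003145+0.000j S between n2,n5
  Y(R2) = 0.0001391+0.000j S between n6,n4
  Y(R3) = 0.007634+0.000j S between n2,n4
  Y(C1) = 0.000+0.4237j S between n2,n5
  Y(R4) = 0.002469+0.000j S between n3,n6
  I1: injects 0.826 A into n5 (from n1)
  I2: injects 0.0379 A into n3 (from n1)
  Y(L2) = 0.000-0.03346j S between n5,n3
  Y(L3) = 0.000-0.004822j S between n5,n2
  Y(R5) = 0.0007353+0.000j S between n2,n0
  Y(R6) = 0.3125+0.000j S between n1,n2
  Y(R7) = 0.01401+0.000j S between n4,n2
  Y(R8) = 0.0001362+0.000j S between n3,n1
  Y(R9) = 0.004310+0.000j S between n1,n3
  V1: constraint V(n6)−V(n4) = 1.43
Assemble and solve the 7×7 MNA system:
  V(n1)=-2.338+1.048j  V(n2)=0.3907+1.064j  V(n3)=0.1796-0.06599j  V(n4)=0.2227+0.9478j  V(n5)=0.4258-0.9813j  V(n6)=1.653+0.9478j
  i(V1)=-0.003836-0.002503j

1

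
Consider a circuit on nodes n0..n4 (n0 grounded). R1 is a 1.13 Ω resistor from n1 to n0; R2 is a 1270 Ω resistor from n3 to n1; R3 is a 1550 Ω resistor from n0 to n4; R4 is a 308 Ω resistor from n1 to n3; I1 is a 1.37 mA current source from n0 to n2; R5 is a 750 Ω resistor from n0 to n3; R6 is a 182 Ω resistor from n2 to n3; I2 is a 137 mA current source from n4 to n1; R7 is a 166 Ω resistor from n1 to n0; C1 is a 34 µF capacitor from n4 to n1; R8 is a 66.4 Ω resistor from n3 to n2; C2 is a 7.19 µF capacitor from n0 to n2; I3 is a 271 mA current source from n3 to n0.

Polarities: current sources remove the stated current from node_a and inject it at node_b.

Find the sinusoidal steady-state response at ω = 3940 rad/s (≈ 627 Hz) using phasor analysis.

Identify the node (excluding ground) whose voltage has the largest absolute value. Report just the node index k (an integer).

Apply KCL at each of the 4 non-ground nodes and solve the resulting linear system.
Node n1: branches {R1, R2, R4, I2, R7, C1} → V_1 = -0.05107+0.02563j
Node n2: branches {I1, R6, R8, C2} → V_2 = -1.105+7.377j
Node n3: branches {R2, R4, R5, R6, R8, I3} → V_3 = -11.34+5.853j
Node n4: branches {R3, I2, C1} → V_4 = -0.05612+1.048j

3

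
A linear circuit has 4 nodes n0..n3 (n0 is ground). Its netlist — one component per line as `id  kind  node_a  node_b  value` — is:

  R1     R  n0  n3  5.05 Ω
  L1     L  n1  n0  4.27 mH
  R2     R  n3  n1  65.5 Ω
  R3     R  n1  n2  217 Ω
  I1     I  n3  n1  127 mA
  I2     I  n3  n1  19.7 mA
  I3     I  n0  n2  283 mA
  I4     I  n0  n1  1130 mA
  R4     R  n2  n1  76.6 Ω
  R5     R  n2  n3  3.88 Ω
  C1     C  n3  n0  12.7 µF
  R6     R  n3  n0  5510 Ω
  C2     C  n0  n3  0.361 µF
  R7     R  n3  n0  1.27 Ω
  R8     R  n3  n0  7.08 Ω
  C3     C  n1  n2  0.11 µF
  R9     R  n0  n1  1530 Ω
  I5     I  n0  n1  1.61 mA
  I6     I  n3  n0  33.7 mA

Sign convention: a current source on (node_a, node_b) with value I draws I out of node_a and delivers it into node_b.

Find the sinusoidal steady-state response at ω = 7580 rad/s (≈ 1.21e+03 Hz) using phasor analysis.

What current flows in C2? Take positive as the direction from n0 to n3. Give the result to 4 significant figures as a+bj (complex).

Apply KCL at each of the 3 non-ground nodes and solve the resulting linear system.
Node n1: branches {L1, R2, R3, I1, I2, I4, R4, C3, R9, I5} → V_1 = 21.52+20.55j
Node n2: branches {R3, I3, R4, R5, C3} → V_2 = 3.002+1.858j
Node n3: branches {R1, R2, I1, I2, R5, C1, R6, C2, R7, R8, I6} → V_3 = 0.6950+0.5170j

0.001415-0.001902j A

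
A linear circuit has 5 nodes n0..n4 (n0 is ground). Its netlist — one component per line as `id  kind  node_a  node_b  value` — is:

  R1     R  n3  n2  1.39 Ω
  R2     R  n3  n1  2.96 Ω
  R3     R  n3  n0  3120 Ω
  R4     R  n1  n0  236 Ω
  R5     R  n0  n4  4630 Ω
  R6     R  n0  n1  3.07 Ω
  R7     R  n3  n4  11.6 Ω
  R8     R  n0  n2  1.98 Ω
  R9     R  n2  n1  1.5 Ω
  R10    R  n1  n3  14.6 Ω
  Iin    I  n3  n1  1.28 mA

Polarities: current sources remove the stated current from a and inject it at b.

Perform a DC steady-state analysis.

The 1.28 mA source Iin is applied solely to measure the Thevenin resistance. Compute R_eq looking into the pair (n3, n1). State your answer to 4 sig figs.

Element admittances at DC:
  Y(R1) = 0.7194 S between n3,n2
  Y(R2) = 0.3378 S between n3,n1
  Y(R3) = 0.0003205 S between n3,n0
  Y(R4) = 0.004237 S between n1,n0
  Y(R5) = 0.0002160 S between n0,n4
  Y(R6) = 0.3257 S between n0,n1
  Y(R7) = 0.08621 S between n3,n4
  Y(R8) = 0.5051 S between n0,n2
  Y(R9) = 0.6667 S between n2,n1
  Y(R10) = 0.06849 S between n1,n3
  Iin: injects 0.00128 A into n1 (from n3)
Assemble and solve the 4×4 MNA system:
  V(n1)=0.0004402  V(n2)=-0.0002863  V(n3)=-0.001161  V(n4)=-0.001158

R_eq = 1.251 Ω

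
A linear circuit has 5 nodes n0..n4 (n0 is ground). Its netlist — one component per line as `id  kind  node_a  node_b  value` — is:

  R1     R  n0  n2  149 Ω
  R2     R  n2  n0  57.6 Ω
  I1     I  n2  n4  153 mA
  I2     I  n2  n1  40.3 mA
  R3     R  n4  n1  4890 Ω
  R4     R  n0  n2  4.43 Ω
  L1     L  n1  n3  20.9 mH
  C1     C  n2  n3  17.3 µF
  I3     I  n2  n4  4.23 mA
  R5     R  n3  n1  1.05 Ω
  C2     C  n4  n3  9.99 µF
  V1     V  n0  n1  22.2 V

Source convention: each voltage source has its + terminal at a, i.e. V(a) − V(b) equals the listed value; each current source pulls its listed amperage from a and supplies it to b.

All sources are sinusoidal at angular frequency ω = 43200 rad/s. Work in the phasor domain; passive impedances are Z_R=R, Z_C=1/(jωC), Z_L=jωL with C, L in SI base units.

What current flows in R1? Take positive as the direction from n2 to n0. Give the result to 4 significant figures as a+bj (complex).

Element admittances at ω=43200 rad/s:
  Y(R1) = 0.006711+0.000j S between n0,n2
  Y(R2) = 0.01736+0.000j S between n2,n0
  I1: injects 0.153 A into n4 (from n2)
  I2: injects 0.0403 A into n1 (from n2)
  Y(R3) = 0.0002045+0.000j S between n4,n1
  Y(R4) = 0.2257+0.000j S between n0,n2
  Y(L1) = 0.000-0.001108j S between n1,n3
  Y(C1) = 0.000+0.7474j S between n2,n3
  I3: injects 0.00423 A into n4 (from n2)
  Y(R5) = 0.9524+0.000j S between n3,n1
  Y(C2) = 0.000+0.4316j S between n4,n3
  V1: constraint V(n0)−V(n1) = 22.2
Assemble and solve the 5×5 MNA system:
  V(n1)=-22.20+0.000j  V(n2)=-16.52-4.161j  V(n3)=-17.91+1.096j  V(n4)=-17.91+0.7340j
  i(V1)=-4.127-1.040j

-0.1109-0.02793j A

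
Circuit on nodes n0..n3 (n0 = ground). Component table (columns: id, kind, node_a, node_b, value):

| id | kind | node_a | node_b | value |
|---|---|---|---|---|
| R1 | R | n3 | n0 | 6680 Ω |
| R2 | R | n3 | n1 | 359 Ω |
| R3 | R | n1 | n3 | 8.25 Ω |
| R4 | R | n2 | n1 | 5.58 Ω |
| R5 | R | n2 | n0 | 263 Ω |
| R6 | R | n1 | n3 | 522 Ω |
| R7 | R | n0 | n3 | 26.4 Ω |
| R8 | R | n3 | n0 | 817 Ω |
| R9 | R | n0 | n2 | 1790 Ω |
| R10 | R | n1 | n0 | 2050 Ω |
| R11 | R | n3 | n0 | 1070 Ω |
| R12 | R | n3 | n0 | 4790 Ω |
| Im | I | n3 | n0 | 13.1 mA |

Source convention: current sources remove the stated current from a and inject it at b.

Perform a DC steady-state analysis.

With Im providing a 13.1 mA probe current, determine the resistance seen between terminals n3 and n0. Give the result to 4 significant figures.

R_eq = 22.24 Ω

Element admittances at DC:
  Y(R1) = 0.0001497 S between n3,n0
  Y(R2) = 0.002786 S between n3,n1
  Y(R3) = 0.1212 S between n1,n3
  Y(R4) = 0.1792 S between n2,n1
  Y(R5) = 0.003802 S between n2,n0
  Y(R6) = 0.001916 S between n1,n3
  Y(R7) = 0.03788 S between n0,n3
  Y(R8) = 0.001224 S between n3,n0
  Y(R9) = 0.0005587 S between n0,n2
  Y(R10) = 0.0004878 S between n1,n0
  Y(R11) = 0.0009346 S between n3,n0
  Y(R12) = 0.0002088 S between n3,n0
  Im: injects 0.0131 A into n0 (from n3)
Assemble and solve the 3×3 MNA system:
  V(n1)=-0.2807  V(n2)=-0.2741  V(n3)=-0.2913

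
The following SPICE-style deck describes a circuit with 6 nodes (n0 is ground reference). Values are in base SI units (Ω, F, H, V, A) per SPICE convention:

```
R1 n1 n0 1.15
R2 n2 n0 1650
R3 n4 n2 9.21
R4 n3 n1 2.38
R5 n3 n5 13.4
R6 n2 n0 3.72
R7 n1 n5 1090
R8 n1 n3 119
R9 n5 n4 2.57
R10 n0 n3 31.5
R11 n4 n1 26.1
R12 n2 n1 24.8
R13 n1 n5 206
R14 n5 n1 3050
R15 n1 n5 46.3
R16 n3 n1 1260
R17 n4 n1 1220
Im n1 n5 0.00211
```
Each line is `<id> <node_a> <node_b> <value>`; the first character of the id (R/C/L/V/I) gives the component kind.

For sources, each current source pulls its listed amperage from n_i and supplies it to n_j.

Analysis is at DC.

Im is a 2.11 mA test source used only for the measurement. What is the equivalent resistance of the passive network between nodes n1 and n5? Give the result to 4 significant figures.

Apply KCL at each of the 5 non-ground nodes and solve the resulting linear system.
Node n1: branches {R1, R4, R7, R8, R11, R12, R13, R14, R15, R16, R17, Im} → V_1 = -0.0006889
Node n2: branches {R2, R3, R6, R12} → V_2 = 0.002107
Node n3: branches {R4, R5, R8, R10, R16} → V_3 = 0.0009851
Node n4: branches {R3, R9, R11, R17} → V_4 = 0.008375
Node n5: branches {R5, R7, R9, R13, R14, R15, Im} → V_5 = 0.01104

R_eq = 5.557 Ω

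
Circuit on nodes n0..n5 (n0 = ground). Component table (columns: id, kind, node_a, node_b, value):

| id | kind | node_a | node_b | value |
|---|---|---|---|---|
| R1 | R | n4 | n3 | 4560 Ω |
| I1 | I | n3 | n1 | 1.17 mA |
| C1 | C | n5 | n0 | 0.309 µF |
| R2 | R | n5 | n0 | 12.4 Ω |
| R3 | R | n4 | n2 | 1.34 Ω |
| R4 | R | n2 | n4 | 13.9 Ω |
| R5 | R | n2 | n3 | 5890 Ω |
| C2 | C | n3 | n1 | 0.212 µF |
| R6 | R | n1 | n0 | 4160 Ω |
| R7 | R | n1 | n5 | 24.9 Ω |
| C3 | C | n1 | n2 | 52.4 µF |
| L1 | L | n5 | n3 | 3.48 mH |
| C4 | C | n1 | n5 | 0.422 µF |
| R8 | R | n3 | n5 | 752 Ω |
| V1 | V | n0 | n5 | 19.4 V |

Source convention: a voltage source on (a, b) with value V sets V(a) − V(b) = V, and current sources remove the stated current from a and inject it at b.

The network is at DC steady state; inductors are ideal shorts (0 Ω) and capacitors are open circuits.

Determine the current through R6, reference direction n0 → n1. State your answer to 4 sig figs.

0.004629 A

Element admittances at DC:
  Y(R1) = 0.0002193 S between n4,n3
  I1: injects 0.00117 A into n1 (from n3)
  Y(C1) = 0.000 S between n5,n0
  Y(R2) = 0.08065 S between n5,n0
  Y(R3) = 0.7463 S between n4,n2
  Y(R4) = 0.07194 S between n2,n4
  Y(R5) = 0.0001698 S between n2,n3
  Y(C2) = 0.000 S between n3,n1
  Y(R6) = 0.0002404 S between n1,n0
  Y(R7) = 0.04016 S between n1,n5
  Y(C3) = 0.000 S between n1,n2
  L1: short n5↔n3 (DC inductor)
  Y(C4) = 0.000 S between n1,n5
  Y(R8) = 0.001330 S between n3,n5
  V1: constraint V(n0)−V(n5) = 19.4
Assemble and solve the 7×7 MNA system:
  V(n1)=-19.26  V(n2)=-19.40  V(n3)=-19.40  V(n4)=-19.40  V(n5)=-19.40
  i(L1)=0.001170  i(V1)=-1.569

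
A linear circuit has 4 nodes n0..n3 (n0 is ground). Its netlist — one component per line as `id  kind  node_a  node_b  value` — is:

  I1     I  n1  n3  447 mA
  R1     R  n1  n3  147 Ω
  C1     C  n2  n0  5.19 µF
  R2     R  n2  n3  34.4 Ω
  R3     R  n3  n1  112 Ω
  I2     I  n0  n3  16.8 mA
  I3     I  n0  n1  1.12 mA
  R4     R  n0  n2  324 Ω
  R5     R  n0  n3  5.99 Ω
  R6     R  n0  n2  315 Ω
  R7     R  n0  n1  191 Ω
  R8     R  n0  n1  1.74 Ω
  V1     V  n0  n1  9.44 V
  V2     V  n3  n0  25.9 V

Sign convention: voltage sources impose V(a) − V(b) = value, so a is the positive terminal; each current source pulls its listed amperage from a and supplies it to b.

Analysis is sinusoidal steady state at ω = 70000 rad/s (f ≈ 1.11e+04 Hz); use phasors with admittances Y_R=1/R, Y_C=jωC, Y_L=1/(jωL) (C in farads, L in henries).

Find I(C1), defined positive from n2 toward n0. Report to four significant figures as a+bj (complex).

0.7459+0.07253j A

MNA unknowns: 3 node voltages V₁..V_3 plus 2 source currents (V1, V2)
I1: z[1]−=0.447, z[3]+=0.447
R1: Y=0.006803+0.000j on G[1,3]
C1: Y=0.000+0.3633j on G[2,0]
R2: Y=0.02907+0.000j on G[2,3]
R3: Y=0.008929+0.000j on G[3,1]
I2: z[0]−=0.0168, z[3]+=0.0168
I3: z[0]−=0.00112, z[1]+=0.00112
R4: Y=0.003086+0.000j on G[0,2]
R5: Y=0.1669+0.000j on G[0,3]
R6: Y=0.003175+0.000j on G[0,2]
R7: Y=0.005236+0.000j on G[0,1]
R8: Y=0.5747+0.000j on G[0,1]
V1: row V0−V1=9.44, i_V1 at 0,1
V2: row V3−V0=25.9, i_V2 at 3,0
solve → V1=-9.440+0.000j, V2=0.1997-2.053j, V3=25.90+0.000j
aux → i_V1=-5.585+0.000j, i_V2=-5.163-0.05968j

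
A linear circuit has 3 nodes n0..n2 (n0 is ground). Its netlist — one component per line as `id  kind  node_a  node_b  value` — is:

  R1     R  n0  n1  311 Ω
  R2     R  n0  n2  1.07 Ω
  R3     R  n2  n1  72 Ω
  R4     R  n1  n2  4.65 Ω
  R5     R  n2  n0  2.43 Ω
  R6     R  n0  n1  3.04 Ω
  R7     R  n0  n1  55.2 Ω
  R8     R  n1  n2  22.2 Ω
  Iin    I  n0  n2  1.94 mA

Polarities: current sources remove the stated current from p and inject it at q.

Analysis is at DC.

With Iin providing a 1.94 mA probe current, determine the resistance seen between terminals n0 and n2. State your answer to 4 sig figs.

Apply KCL at each of the 2 non-ground nodes and solve the resulting linear system.
Node n1: branches {R1, R3, R4, R6, R7, R8} → V_1 = 0.0005677
Node n2: branches {R2, R3, R4, R5, R8, Iin} → V_2 = 0.001293

R_eq = 0.6667 Ω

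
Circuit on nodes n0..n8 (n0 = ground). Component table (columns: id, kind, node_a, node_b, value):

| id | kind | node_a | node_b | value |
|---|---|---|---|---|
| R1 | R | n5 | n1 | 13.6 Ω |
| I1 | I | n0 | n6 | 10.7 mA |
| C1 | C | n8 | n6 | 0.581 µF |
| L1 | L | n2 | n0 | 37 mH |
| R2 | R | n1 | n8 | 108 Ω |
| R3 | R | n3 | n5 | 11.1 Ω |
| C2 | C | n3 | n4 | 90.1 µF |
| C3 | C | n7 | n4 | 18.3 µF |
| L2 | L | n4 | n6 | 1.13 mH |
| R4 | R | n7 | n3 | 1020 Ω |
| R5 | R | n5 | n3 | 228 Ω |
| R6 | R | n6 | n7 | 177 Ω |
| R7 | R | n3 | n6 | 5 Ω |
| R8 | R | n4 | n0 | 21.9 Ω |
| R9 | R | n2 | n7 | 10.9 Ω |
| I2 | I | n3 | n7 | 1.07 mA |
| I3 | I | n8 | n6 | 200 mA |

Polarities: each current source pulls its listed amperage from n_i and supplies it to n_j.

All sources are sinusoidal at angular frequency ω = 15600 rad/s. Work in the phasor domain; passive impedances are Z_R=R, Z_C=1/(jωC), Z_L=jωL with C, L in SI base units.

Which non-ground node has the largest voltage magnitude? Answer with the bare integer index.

Element admittances at ω=15600 rad/s:
  Y(R1) = 0.07353+0.000j S between n5,n1
  I1: injects 0.0107 A into n6 (from n0)
  Y(C1) = 0.000+0.009064j S between n8,n6
  Y(L1) = 0.000-0.001733j S between n2,n0
  Y(R2) = 0.009259+0.000j S between n1,n8
  Y(R3) = 0.09009+0.000j S between n3,n5
  Y(C2) = 0.000+1.406j S between n3,n4
  Y(C3) = 0.000+0.2855j S between n7,n4
  Y(L2) = 0.000-0.05673j S between n4,n6
  Y(R4) = 0.0009804+0.000j S between n7,n3
  Y(R5) = 0.004386+0.000j S between n5,n3
  Y(R6) = 0.005650+0.000j S between n6,n7
  Y(R7) = 0.2000+0.000j S between n3,n6
  Y(R8) = 0.04566+0.000j S between n4,n0
  Y(R9) = 0.09174+0.000j S between n2,n7
  I2: injects 0.00107 A into n7 (from n3)
  I3: injects 0.2 A into n6 (from n8)
Assemble and solve the 8×8 MNA system:
  V(n1)=-1.641+2.382j  V(n2)=0.2292-0.001869j  V(n3)=0.2580-0.009895j  V(n4)=0.2344+0.008698j  V(n5)=-0.5733+1.037j  V(n6)=0.7869-0.3383j  V(n7)=0.2292-0.006198j  V(n8)=-10.12+13.06j

8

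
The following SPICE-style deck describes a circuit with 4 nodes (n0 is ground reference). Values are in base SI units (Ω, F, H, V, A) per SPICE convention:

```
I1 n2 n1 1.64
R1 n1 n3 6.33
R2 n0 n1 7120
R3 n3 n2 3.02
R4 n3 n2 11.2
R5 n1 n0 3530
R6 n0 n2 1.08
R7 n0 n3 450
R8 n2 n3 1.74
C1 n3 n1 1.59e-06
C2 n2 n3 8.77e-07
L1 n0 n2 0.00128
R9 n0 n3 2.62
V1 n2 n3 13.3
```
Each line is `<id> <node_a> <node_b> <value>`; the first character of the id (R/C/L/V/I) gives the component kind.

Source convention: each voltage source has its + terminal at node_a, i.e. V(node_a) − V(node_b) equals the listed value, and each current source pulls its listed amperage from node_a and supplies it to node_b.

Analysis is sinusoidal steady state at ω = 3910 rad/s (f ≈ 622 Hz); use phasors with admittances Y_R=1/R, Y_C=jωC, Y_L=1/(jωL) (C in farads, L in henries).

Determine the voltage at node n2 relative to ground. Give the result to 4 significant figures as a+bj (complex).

3.809+0.5810j V

Element admittances at ω=3910 rad/s:
  I1: injects 1.64 A into n1 (from n2)
  Y(R1) = 0.1580+0.000j S between n1,n3
  Y(R2) = 0.0001404+0.000j S between n0,n1
  Y(R3) = 0.3311+0.000j S between n3,n2
  Y(R4) = 0.08929+0.000j S between n3,n2
  Y(R5) = 0.0002833+0.000j S between n1,n0
  Y(R6) = 0.9259+0.000j S between n0,n2
  Y(R7) = 0.002222+0.000j S between n0,n3
  Y(R8) = 0.5747+0.000j S between n2,n3
  Y(C1) = 0.000+0.006217j S between n3,n1
  Y(C2) = 0.000+0.003429j S between n2,n3
  Y(L1) = 0.000-0.1998j S between n0,n2
  Y(R9) = 0.3817+0.000j S between n0,n3
  V1: constraint V(n2)−V(n3) = 13.3
Assemble and solve the 4×4 MNA system:
  V(n1)=0.8720+0.1728j  V(n2)=3.809+0.5810j  V(n3)=-9.491+0.5810j
  i(V1)=-18.52+0.1775j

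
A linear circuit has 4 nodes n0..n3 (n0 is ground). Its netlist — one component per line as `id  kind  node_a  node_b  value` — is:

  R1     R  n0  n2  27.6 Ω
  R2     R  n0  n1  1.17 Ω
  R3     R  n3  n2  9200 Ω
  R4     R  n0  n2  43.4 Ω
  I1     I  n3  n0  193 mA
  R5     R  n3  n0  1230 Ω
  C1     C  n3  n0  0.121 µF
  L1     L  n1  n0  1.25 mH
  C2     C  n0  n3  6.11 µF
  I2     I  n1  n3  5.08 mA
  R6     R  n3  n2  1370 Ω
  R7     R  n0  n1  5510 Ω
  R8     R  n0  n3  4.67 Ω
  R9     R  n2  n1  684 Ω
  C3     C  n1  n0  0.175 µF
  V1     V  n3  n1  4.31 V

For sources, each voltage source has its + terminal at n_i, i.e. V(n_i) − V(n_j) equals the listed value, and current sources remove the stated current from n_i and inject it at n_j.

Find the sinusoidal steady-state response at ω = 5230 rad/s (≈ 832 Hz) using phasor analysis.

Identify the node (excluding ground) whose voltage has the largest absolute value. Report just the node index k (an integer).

3

Element admittances at ω=5230 rad/s:
  Y(R1) = 0.03623+0.000j S between n0,n2
  Y(R2) = 0.8547+0.000j S between n0,n1
  Y(R3) = 0.0001087+0.000j S between n3,n2
  Y(R4) = 0.02304+0.000j S between n0,n2
  I1: injects 0.193 A into n0 (from n3)
  Y(R5) = 0.0008130+0.000j S between n3,n0
  Y(C1) = 0.000+0.0006328j S between n3,n0
  Y(L1) = 0.000-0.1530j S between n1,n0
  Y(C2) = 0.000+0.03196j S between n0,n3
  I2: injects 0.00508 A into n3 (from n1)
  Y(R6) = 0.0007299+0.000j S between n3,n2
  Y(R7) = 0.0001815+0.000j S between n0,n1
  Y(R8) = 0.2141+0.000j S between n0,n3
  Y(R9) = 0.001462+0.000j S between n2,n1
  Y(C3) = 0.000+0.0009152j S between n1,n0
  V1: constraint V(n3)−V(n1) = 4.31
Assemble and solve the 4×4 MNA system:
  V(n1)=-1.020-0.2447j  V(n2)=0.02058-0.009143j  V(n3)=3.290-0.2447j
  i(V1)=-0.9058-0.05442j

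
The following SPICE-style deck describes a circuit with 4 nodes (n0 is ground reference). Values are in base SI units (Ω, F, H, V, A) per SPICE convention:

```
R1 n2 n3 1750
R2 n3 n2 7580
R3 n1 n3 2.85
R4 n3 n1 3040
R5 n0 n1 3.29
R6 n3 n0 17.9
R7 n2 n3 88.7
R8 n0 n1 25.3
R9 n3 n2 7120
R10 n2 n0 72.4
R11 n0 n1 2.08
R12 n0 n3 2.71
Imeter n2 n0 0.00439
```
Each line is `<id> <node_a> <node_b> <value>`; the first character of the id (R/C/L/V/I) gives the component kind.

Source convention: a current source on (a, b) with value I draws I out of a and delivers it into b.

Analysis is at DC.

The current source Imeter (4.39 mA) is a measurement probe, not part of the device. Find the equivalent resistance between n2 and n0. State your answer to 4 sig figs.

R_eq = 38.89 Ω

MNA unknowns: 3 node voltages V₁..V_3
R1: Y=0.0005714 on G[2,3]
R2: Y=0.0001319 on G[3,2]
R3: Y=0.3509 on G[1,3]
R4: Y=0.0003289 on G[3,1]
R5: Y=0.3040 on G[0,1]
R6: Y=0.05587 on G[3,0]
R7: Y=0.01127 on G[2,3]
R8: Y=0.03953 on G[0,1]
R9: Y=0.0001404 on G[3,2]
R10: Y=0.01381 on G[2,0]
R11: Y=0.4808 on G[0,1]
R12: Y=0.3690 on G[0,3]
Imeter: z[2]−=0.00439, z[0]+=0.00439
solve → V1=-0.0009046, V2=-0.1707, V3=-0.003028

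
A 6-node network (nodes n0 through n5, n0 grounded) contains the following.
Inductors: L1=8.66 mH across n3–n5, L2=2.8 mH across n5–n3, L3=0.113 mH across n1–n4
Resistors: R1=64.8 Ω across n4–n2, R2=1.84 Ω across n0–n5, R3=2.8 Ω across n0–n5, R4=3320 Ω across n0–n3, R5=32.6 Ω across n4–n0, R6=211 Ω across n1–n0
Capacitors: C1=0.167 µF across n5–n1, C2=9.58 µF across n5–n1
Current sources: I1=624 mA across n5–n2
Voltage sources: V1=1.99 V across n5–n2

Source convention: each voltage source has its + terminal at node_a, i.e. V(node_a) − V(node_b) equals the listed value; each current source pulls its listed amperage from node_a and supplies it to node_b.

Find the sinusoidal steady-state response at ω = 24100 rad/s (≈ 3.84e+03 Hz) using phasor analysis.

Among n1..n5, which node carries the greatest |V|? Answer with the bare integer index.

2

Element admittances at ω=24100 rad/s:
  Y(L1) = 0.000-0.004791j S between n3,n5
  Y(R1) = 0.01543+0.000j S between n4,n2
  Y(R2) = 0.5435+0.000j S between n0,n5
  Y(L2) = 0.000-0.01482j S between n5,n3
  Y(R3) = 0.3571+0.000j S between n0,n5
  Y(L3) = 0.000-0.3672j S between n1,n4
  Y(R4) = 0.0003012+0.000j S between n0,n3
  Y(C1) = 0.000+0.004025j S between n5,n1
  I1: injects 0.624 A into n2 (from n5)
  Y(R5) = 0.03067+0.000j S between n4,n0
  Y(R6) = 0.004739+0.000j S between n1,n0
  Y(C2) = 0.000+0.2309j S between n5,n1
  V1: constraint V(n5)−V(n2) = 1.99
Assemble and solve the 6×6 MNA system:
  V(n1)=-0.01116+0.1272j  V(n2)=-1.990-0.002178j  V(n3)=0.0002127-0.002181j  V(n4)=-0.005506+0.04430j  V(n5)=0.0002462-0.002178j
  i(V1)=-0.6546-0.0007173j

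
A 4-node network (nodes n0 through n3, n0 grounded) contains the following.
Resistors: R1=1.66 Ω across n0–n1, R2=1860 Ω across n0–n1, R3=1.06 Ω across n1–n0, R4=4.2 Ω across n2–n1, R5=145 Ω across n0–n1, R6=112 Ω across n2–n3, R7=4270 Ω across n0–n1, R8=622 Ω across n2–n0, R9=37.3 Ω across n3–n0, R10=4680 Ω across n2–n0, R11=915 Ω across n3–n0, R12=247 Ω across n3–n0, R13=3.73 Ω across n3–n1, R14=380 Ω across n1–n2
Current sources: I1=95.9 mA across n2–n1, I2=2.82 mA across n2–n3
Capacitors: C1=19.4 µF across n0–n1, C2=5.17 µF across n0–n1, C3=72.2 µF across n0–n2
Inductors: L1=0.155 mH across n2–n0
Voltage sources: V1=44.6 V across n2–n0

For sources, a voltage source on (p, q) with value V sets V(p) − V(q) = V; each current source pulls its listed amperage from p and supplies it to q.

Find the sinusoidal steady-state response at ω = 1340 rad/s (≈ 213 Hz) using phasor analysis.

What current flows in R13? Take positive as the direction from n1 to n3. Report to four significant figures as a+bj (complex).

-0.1313-0.003899j A

Element admittances at ω=1340 rad/s:
  Y(R1) = 0.6024+0.000j S between n0,n1
  I1: injects 0.0959 A into n1 (from n2)
  Y(R2) = 0.0005376+0.000j S between n0,n1
  Y(R3) = 0.9434+0.000j S between n1,n0
  Y(C1) = 0.000+0.02600j S between n0,n1
  Y(R4) = 0.2381+0.000j S between n2,n1
  I2: injects 0.00282 A into n3 (from n2)
  Y(C2) = 0.000+0.006928j S between n0,n1
  Y(R5) = 0.006897+0.000j S between n0,n1
  Y(R6) = 0.008929+0.000j S between n2,n3
  Y(R7) = 0.0002342+0.000j S between n0,n1
  Y(R8) = 0.001608+0.000j S between n2,n0
  Y(R9) = 0.02681+0.000j S between n3,n0
  Y(R10) = 0.0002137+0.000j S between n2,n0
  Y(C3) = 0.000+0.09675j S between n0,n2
  Y(R11) = 0.001093+0.000j S between n3,n0
  Y(R12) = 0.004049+0.000j S between n3,n0
  Y(R13) = 0.2681+0.000j S between n3,n1
  Y(R14) = 0.002632+0.000j S between n1,n2
  Y(L1) = 0.000-4.815j S between n2,n0
  V1: constraint V(n2)−V(n0) = 44.6
Assemble and solve the 4×4 MNA system:
  V(n1)=6.109-0.1099j  V(n2)=44.60+0.000j  V(n3)=6.598-0.09538j
  i(V1)=-9.785+210.4j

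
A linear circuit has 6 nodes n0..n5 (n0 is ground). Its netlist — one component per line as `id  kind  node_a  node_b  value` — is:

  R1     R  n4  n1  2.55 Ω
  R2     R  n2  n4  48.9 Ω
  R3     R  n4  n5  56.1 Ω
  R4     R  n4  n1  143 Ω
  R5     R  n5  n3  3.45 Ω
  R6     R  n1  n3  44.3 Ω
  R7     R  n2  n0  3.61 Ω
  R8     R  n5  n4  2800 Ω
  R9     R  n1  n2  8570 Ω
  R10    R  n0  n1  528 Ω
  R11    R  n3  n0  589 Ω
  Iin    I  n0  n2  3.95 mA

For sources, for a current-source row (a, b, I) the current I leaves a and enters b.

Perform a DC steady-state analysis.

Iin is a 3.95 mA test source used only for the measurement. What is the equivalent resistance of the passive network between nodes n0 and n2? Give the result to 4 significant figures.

R_eq = 3.571 Ω

Apply KCL at each of the 5 non-ground nodes and solve the resulting linear system.
Node n1: branches {R1, R4, R6, R9, R10} → V_1 = 0.01197
Node n2: branches {R2, R7, R9, Iin} → V_2 = 0.01411
Node n3: branches {R5, R6, R11} → V_3 = 0.01152
Node n4: branches {R1, R2, R3, R4, R8} → V_4 = 0.01205
Node n5: branches {R3, R5, R8} → V_5 = 0.01155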